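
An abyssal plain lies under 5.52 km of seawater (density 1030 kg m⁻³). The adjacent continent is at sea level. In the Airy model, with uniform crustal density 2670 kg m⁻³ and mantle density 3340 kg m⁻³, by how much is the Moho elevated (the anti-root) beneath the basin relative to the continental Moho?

13.5 km

By Archimedes' principle applied to the lithosphere: replacing crust with seawater at the top is compensated by replacing crust with mantle at the base: d (ρ_c − ρ_w) = a (ρ_m − ρ_c).
a = d (ρ_c − ρ_w)/(ρ_m − ρ_c) = 5.52 km × 1640/670 = 13.5 km.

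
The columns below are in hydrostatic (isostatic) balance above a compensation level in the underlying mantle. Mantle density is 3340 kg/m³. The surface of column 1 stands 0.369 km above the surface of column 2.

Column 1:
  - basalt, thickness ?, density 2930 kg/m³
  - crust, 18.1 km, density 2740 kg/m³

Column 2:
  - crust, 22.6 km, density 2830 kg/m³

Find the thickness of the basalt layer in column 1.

Take the compensation level at the base of the deeper column (depth z_c below the surface of column 1) and equate Σ ρ_i t_i down to z_c; mantle fills any gap and the z_c terms cancel.
Column 1: x×2930 + 18.1×2740 + (z_c − 18.1 − x)×3340
Column 2: 0.369×0 + 22.6×2830 + (z_c − 0.369 − 22.6)×3340
The z_c×3340 term appears on both sides and cancels. Collect the known terms of each column as K = Σ(ρt)_known − 3340 × (depth of known layers): K_1 = 49594 − 3340×18.1 = −10860; K_2 = 63958 − 3340×(0.369 + 22.6) = −12758.46.
Balance: K_1 − x×(3340 − 2930) = K_2, so x = (K_1 − K_2)/(3340 − 2930) = 1898.46/410 = 4.63 km.

4.63 km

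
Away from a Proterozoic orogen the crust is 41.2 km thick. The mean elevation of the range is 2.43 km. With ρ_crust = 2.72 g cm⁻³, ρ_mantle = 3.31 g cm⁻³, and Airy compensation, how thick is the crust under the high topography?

Root depth r = h ρ_c / (ρ_m − ρ_c) = 2.43 km × 2.72 / 0.59 = 11.2 km.
Total thickness = T + h + r = 41.2 km + 2.43 km + 11.2 km = 54.8 km.

54.8 km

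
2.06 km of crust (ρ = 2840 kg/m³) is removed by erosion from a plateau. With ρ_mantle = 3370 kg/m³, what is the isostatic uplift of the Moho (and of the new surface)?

1.74 km

Unloading: uplift u = e ρ_c/ρ_m = 2.06 km × 2840/3370 = 1.74 km.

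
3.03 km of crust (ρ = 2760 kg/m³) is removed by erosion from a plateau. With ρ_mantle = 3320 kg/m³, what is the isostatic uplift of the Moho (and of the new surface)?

2.52 km

Unloading: uplift u = e ρ_c/ρ_m = 3.03 km × 2760/3320 = 2.52 km.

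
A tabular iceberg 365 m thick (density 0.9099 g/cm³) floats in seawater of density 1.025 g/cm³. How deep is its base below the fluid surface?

324 m

Draft d = t ρ_obj/ρ_fluid = 365 m × 0.9099/1.025 = 324 m.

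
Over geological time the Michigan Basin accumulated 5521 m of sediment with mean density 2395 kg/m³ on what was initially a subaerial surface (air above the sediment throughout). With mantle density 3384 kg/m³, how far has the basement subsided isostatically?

3910 m

Subaerial load: s = t ρ_sed / ρ_m = 5521 m × 2395/3384 = 3910 m.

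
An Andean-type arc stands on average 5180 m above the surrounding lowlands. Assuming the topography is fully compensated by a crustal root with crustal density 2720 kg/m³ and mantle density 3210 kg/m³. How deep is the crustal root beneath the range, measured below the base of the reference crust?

Equating mass per unit area of the two columns: the weight of the topography is balanced by the buoyancy of the root, ρ_c h = (ρ_m − ρ_c) r.
r = h · ρ_c / (ρ_m − ρ_c) = 5180 m × 2720 / (3210 − 2720) = 28800 m.

28800 m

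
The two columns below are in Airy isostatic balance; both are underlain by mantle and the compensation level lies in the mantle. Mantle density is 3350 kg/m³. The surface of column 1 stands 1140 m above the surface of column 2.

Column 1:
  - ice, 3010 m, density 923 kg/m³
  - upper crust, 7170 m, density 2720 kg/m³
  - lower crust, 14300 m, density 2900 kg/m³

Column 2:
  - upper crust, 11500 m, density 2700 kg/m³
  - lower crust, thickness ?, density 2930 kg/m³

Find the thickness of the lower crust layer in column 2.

16600 m

Take the compensation level at the base of the deeper column (depth z_c below the surface of column 1) and equate Σ ρ_i t_i down to z_c; mantle fills any gap and the z_c terms cancel.
Column 1: 3010×923 + 7170×2720 + 14300×2900 + (z_c − 24480)×3350
Column 2: 1140×0 + 11500×2700 + x×2930 + (z_c − 1140 − 11500 − x)×3350
The z_c×3350 term appears on both sides and cancels. Collect the known terms of each column as K = Σ(ρt)_known − 3350 × (depth of known layers): K_1 = 63750630 − 3350×24480 = −18257370; K_2 = 31050000 − 3350×(1140 + 11500) = −11294000.
Balance: K_1 = K_2 − x×(3350 − 2930), so x = (K_2 − K_1)/(3350 − 2930) = 6963370/420 = 16600 m.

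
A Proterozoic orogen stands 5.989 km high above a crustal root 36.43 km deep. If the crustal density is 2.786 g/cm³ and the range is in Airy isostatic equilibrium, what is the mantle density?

Airy balance: ρ_c h = (ρ_m − ρ_c) r → ρ_m = ρ_c (1 + h/r).
ρ_m = 2.786 × (1 + 5.989 km/36.43 km) = 3.24 g/cm³.

3.24 g/cm³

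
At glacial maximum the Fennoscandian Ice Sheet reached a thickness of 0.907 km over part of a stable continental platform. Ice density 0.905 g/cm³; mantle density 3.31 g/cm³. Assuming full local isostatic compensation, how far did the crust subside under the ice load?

Equating mass per unit area of the two columns: the ice load ρ_ice t is balanced by mantle displaced below, ρ_m s.
s = t ρ_ice / ρ_m = 0.907 km × 0.905/3.31 = 0.248 km.

0.248 km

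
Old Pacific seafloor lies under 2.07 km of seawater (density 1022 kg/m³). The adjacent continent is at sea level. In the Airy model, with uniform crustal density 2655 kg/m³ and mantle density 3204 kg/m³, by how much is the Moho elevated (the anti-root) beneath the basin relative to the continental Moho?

Isostatic balance requires: replacing crust with seawater at the top is compensated by replacing crust with mantle at the base: d (ρ_c − ρ_w) = a (ρ_m − ρ_c).
a = d (ρ_c − ρ_w)/(ρ_m − ρ_c) = 2.07 km × 1633/549 = 6.16 km.

6.16 km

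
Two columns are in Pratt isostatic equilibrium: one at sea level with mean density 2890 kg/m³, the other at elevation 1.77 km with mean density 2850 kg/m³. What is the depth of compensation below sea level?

126 km

ρ_ref D = ρ (D + h) → D (ρ_ref − ρ) = ρ h.
D = ρ h/(ρ_ref − ρ) = 2850 × 1.77 km/(2890 − 2850) = 126 km.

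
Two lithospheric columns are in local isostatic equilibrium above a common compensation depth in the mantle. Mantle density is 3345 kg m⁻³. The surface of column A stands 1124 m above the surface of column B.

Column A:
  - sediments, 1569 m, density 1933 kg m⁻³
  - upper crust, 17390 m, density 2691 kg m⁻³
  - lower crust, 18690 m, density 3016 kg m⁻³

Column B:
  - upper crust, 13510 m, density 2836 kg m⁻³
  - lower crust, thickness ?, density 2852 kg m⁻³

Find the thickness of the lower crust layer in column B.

Take the compensation level at the base of the deeper column (depth z_c below the surface of column A) and equate Σ ρ_i t_i down to z_c; mantle fills any gap and the z_c terms cancel.
Column A: 1569×1933 + 17390×2691 + 18690×3016 + (z_c − 37649)×3345
Column B: 1124×0 + 13510×2836 + x×2852 + (z_c − 1124 − 13510 − x)×3345
The z_c×3345 term appears on both sides and cancels. Collect the known terms of each column as K = Σ(ρt)_known − 3345 × (depth of known layers): K_A = 106198407 − 3345×37649 = −19737498; K_B = 38314360 − 3345×(1124 + 13510) = −10636370.
Balance: K_A = K_B − x×(3345 − 2852), so x = (K_B − K_A)/(3345 − 2852) = 9101130/493 = 18500 m.

18500 m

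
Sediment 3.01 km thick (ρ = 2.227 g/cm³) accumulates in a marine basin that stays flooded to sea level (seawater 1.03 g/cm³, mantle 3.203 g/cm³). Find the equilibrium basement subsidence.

Submarine loading: the sediment displaces seawater, and the subsidence is in turn flooded, so s (ρ_m − ρ_w) = t (ρ_sed − ρ_w).
s = 3.01 km × (2.227 − 1.03) / (3.203 − 1.03) = 1.66 km.

1.66 km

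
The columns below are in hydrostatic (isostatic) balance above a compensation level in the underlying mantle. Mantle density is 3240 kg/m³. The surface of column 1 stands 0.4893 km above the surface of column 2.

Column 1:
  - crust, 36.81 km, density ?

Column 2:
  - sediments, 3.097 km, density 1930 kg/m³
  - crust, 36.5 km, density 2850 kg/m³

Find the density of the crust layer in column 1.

Take the compensation level at the base of the deeper column (depth z_c below the surface of column 1) and equate Σ ρ_i t_i down to z_c; mantle fills any gap and the z_c terms cancel.
Column 1: 36.81×ρ + (z_c − 36.81)×3240
Column 2: 0.4893×0 + 3.097×1930 + 36.5×2850 + (z_c − 0.4893 − 39.597)×3240
The z_c×3240 term appears on both sides and cancels. Collect the known terms of each column as K = Σ(ρt)_known − 3240 × (depth of known layers): K_1 = 0 − 3240×36.81 = −119264.4; K_2 = 110002.21 − 3240×(0.4893 + 39.597) = −19877.402.
Balance: K_1 + 36.81×ρ = K_2, so ρ = (K_2 − K_1)/36.81 = 99387/36.81 = 2700 kg/m³.

2700 kg/m³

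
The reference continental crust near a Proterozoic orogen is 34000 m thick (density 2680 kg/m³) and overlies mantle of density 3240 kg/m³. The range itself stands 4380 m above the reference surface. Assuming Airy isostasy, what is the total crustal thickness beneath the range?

Root depth r = h ρ_c / (ρ_m − ρ_c) = 4380 m × 2680 / 560 = 20960 m.
Total thickness = T + h + r = 34000 m + 4380 m + 20960 m = 59300 m.

59300 m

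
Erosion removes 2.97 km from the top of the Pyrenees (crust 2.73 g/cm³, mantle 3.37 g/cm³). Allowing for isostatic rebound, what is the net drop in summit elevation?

0.564 km

Rebound u = e ρ_c/ρ_m = 2.97 km × 2.73/3.37 = 2.406 km.
Net surface drop = e − u = 2.97 km − 2.406 km = e (ρ_m − ρ_c)/ρ_m = 0.564 km.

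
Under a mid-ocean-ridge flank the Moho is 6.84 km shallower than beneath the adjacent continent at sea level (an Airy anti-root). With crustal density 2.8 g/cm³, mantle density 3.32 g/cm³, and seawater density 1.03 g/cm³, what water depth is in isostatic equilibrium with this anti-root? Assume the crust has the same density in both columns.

2.01 km

Replacing a thickness d of crust by seawater at the top must be balanced by replacing crust with mantle at the base: d (ρ_c − ρ_w) = a (ρ_m − ρ_c).
d = a (ρ_m − ρ_c)/(ρ_c − ρ_w) = 6.84 km × 0.52/1.77 = 2.01 km.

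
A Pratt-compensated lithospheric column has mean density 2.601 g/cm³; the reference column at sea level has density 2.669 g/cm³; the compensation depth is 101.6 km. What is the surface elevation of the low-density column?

ρ_ref D = ρ (D + h) → h = D (ρ_ref − ρ)/ρ.
h = 101.6 km × (2.669 − 2.601)/2.601 = 2.66 km.

2.66 km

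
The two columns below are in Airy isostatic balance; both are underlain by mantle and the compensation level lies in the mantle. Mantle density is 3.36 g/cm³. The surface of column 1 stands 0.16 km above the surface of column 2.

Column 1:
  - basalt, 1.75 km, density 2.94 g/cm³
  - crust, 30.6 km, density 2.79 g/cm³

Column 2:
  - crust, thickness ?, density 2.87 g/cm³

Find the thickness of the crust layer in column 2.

Take the compensation level at the base of the deeper column (depth z_c below the surface of column 1) and equate Σ ρ_i t_i down to z_c; mantle fills any gap and the z_c terms cancel.
Column 1: 1.75×2.94 + 30.6×2.79 + (z_c − 32.35)×3.36
Column 2: 0.16×0 + x×2.87 + (z_c − 0.16 − 0 − x)×3.36
The z_c×3.36 term appears on both sides and cancels. Collect the known terms of each column as K = Σ(ρt)_known − 3.36 × (depth of known layers): K_1 = 90.519 − 3.36×32.35 = −18.177; K_2 = 0 − 3.36×(0.16 + 0) = −0.5376.
Balance: K_1 = K_2 − x×(3.36 − 2.87), so x = (K_2 − K_1)/(3.36 − 2.87) = 17.6394/0.49 = 36 km.

36 km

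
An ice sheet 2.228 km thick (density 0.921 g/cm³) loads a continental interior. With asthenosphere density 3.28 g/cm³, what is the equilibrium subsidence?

Isostatic balance requires: the ice load ρ_ice t is balanced by mantle displaced below, ρ_m s.
s = t ρ_ice / ρ_m = 2.228 km × 0.921/3.28 = 0.626 km.

0.626 km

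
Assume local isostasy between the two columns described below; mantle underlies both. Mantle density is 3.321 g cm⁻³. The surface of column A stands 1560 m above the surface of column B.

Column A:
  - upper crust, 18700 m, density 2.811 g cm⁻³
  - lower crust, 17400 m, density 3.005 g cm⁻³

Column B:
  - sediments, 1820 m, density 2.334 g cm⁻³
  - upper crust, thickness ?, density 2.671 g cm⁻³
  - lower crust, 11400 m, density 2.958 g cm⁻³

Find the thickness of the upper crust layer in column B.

6030 m

Take the compensation level at the base of the deeper column (depth z_c below the surface of column A) and equate Σ ρ_i t_i down to z_c; mantle fills any gap and the z_c terms cancel.
Column A: 18700×2.811 + 17400×3.005 + (z_c − 36100)×3.321
Column B: 1560×0 + 1820×2.334 + x×2.671 + 11400×2.958 + (z_c − 1560 − 13220 − x)×3.321
The z_c×3.321 term appears on both sides and cancels. Collect the known terms of each column as K = Σ(ρt)_known − 3.321 × (depth of known layers): K_A = 104852.7 − 3.321×36100 = −15035.4; K_B = 37969.08 − 3.321×(1560 + 13220) = −11115.3.
Balance: K_A = K_B − x×(3.321 − 2.671), so x = (K_B − K_A)/(3.321 − 2.671) = 3920.1/0.65 = 6030 m.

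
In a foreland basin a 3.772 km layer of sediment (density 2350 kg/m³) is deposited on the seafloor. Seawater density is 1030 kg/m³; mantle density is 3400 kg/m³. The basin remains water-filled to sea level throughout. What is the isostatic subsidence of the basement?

2.1 km

Submarine loading: the sediment displaces seawater, and the subsidence is in turn flooded, so s (ρ_m − ρ_w) = t (ρ_sed − ρ_w).
s = 3.772 km × (2350 − 1030) / (3400 − 1030) = 2.1 km.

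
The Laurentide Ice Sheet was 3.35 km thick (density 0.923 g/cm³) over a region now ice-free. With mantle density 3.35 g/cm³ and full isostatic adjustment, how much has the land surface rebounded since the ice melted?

0.923 km

Removing the load lets mantle flow back in; uplift u satisfies ρ_ice t = ρ_m u.
u = t ρ_ice/ρ_m = 3.35 km × 0.923/3.35 = 0.923 km.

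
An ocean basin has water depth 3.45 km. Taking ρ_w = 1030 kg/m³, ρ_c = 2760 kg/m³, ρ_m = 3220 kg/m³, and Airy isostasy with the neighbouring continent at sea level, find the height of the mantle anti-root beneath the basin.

Balancing pressure at the compensation depth: replacing crust with seawater at the top is compensated by replacing crust with mantle at the base: d (ρ_c − ρ_w) = a (ρ_m − ρ_c).
a = d (ρ_c − ρ_w)/(ρ_m − ρ_c) = 3.45 km × 1730/460 = 13 km.

13 km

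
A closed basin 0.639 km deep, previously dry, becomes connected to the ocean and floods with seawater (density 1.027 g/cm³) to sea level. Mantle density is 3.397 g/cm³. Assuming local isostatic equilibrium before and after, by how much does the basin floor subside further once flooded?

0.277 km

After flooding the water column is d + s deep. Its weight must equal the weight of mantle displaced by the extra subsidence s: (d + s) ρ_w = s ρ_m.
s = d ρ_w / (ρ_m − ρ_w) = 0.639 km × 1.027/(3.397 − 1.027) = 0.277 km.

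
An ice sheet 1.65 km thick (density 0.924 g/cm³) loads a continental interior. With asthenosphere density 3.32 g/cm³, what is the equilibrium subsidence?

In Airy isostatic equilibrium: the ice load ρ_ice t is balanced by mantle displaced below, ρ_m s.
s = t ρ_ice / ρ_m = 1.65 km × 0.924/3.32 = 0.459 km.

0.459 km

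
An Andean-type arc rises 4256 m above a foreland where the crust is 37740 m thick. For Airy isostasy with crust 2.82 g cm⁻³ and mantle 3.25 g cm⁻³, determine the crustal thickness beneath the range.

Root depth r = h ρ_c / (ρ_m − ρ_c) = 4256 m × 2.82 / 0.43 = 27910 m.
Total thickness = T + h + r = 37740 m + 4256 m + 27910 m = 69900 m.

69900 m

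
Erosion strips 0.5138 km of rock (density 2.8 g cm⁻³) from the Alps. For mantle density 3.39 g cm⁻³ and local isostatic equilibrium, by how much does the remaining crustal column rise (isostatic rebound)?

Unloading: uplift u = e ρ_c/ρ_m = 0.5138 km × 2.8/3.39 = 0.424 km.

0.424 km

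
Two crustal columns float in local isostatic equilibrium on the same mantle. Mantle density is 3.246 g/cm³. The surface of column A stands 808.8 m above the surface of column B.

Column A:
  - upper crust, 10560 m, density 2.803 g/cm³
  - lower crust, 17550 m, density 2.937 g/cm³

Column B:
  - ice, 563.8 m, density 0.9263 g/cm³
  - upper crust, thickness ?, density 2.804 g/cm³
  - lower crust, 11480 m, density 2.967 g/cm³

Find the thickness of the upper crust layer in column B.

6710 m

Take the compensation level at the base of the deeper column (depth z_c below the surface of column A) and equate Σ ρ_i t_i down to z_c; mantle fills any gap and the z_c terms cancel.
Column A: 10560×2.803 + 17550×2.937 + (z_c − 28110)×3.246
Column B: 808.8×0 + 563.8×0.9263 + x×2.804 + 11480×2.967 + (z_c − 808.8 − 12043.8 − x)×3.246
The z_c×3.246 term appears on both sides and cancels. Collect the known terms of each column as K = Σ(ρt)_known − 3.246 × (depth of known layers): K_A = 81144.03 − 3.246×28110 = −10101.03; K_B = 34583.4079 − 3.246×(808.8 + 12043.8) = −7136.13166.
Balance: K_A = K_B − x×(3.246 − 2.804), so x = (K_B − K_A)/(3.246 − 2.804) = 2964.9/0.442 = 6710 m.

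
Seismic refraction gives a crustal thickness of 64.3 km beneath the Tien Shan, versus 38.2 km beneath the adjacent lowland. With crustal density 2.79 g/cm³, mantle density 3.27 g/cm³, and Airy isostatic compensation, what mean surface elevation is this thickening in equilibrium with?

3.83 km

Excess crust Δ = 64.3 km − 38.2 km = 26.1 km, split between elevation h and root r with h + r = Δ.
Airy balance ρ_c h = (ρ_m − ρ_c) r gives r = h ρ_c/(ρ_m − ρ_c), so h (1 + ρ_c/(ρ_m − ρ_c)) = Δ, i.e. h = Δ (ρ_m − ρ_c)/ρ_m.
h = 26.1 km × 0.48/3.27 = 3.83 km.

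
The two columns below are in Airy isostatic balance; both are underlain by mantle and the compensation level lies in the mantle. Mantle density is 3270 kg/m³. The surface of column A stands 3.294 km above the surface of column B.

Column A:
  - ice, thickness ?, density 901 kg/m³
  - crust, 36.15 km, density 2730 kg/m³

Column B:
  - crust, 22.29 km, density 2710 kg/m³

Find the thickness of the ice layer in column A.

1.58 km

Take the compensation level at the base of the deeper column (depth z_c below the surface of column A) and equate Σ ρ_i t_i down to z_c; mantle fills any gap and the z_c terms cancel.
Column A: x×901 + 36.15×2730 + (z_c − 36.15 − x)×3270
Column B: 3.294×0 + 22.29×2710 + (z_c − 3.294 − 22.29)×3270
The z_c×3270 term appears on both sides and cancels. Collect the known terms of each column as K = Σ(ρt)_known − 3270 × (depth of known layers): K_A = 98689.5 − 3270×36.15 = −19521; K_B = 60405.9 − 3270×(3.294 + 22.29) = −23253.78.
Balance: K_A − x×(3270 − 901) = K_B, so x = (K_A − K_B)/(3270 − 901) = 3732.78/2369 = 1.58 km.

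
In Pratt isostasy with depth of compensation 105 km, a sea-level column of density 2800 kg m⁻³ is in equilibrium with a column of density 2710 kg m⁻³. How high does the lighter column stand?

3.49 km

ρ_ref D = ρ (D + h) → h = D (ρ_ref − ρ)/ρ.
h = 105 km × (2800 − 2710)/2710 = 3.49 km.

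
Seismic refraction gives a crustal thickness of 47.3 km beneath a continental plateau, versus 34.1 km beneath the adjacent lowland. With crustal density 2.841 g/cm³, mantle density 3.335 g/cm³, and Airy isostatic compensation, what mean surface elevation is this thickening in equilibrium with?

1.96 km

Excess crust Δ = 47.3 km − 34.1 km = 13.2 km, split between elevation h and root r with h + r = Δ.
Airy balance ρ_c h = (ρ_m − ρ_c) r gives r = h ρ_c/(ρ_m − ρ_c), so h (1 + ρ_c/(ρ_m − ρ_c)) = Δ, i.e. h = Δ (ρ_m − ρ_c)/ρ_m.
h = 13.2 km × 0.494/3.335 = 1.96 km.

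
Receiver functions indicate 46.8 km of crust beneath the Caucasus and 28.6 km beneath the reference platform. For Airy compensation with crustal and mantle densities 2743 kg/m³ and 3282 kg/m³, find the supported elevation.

2.99 km

Excess crust Δ = 46.8 km − 28.6 km = 18.2 km, split between elevation h and root r with h + r = Δ.
Airy balance ρ_c h = (ρ_m − ρ_c) r gives r = h ρ_c/(ρ_m − ρ_c), so h (1 + ρ_c/(ρ_m − ρ_c)) = Δ, i.e. h = Δ (ρ_m − ρ_c)/ρ_m.
h = 18.2 km × 539/3282 = 2.99 km.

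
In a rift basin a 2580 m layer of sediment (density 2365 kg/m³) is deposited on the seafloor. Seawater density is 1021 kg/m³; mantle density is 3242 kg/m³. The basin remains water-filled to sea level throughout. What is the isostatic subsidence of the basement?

Submarine loading: the sediment displaces seawater, and the subsidence is in turn flooded, so s (ρ_m − ρ_w) = t (ρ_sed − ρ_w).
s = 2580 m × (2365 − 1021) / (3242 − 1021) = 1560 m.

1560 m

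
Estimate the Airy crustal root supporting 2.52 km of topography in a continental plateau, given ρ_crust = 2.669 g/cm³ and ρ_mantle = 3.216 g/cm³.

12.3 km

By Archimedes' principle applied to the lithosphere: the weight of the topography is balanced by the buoyancy of the root, ρ_c h = (ρ_m − ρ_c) r.
r = h · ρ_c / (ρ_m − ρ_c) = 2.52 km × 2.669 / (3.216 − 2.669) = 12.3 km.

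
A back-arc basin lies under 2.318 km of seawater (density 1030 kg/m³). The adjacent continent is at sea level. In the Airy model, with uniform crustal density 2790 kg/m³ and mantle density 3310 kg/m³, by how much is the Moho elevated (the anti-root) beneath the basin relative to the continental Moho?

7.85 km

By Archimedes' principle applied to the lithosphere: replacing crust with seawater at the top is compensated by replacing crust with mantle at the base: d (ρ_c − ρ_w) = a (ρ_m − ρ_c).
a = d (ρ_c − ρ_w)/(ρ_m − ρ_c) = 2.318 km × 1760/520 = 7.85 km.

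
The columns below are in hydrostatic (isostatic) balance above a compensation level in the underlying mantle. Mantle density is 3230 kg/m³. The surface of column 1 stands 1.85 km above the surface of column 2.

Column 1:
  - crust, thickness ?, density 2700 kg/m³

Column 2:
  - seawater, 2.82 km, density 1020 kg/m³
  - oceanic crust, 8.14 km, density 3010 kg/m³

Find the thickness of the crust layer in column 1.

Take the compensation level at the base of the deeper column (depth z_c below the surface of column 1) and equate Σ ρ_i t_i down to z_c; mantle fills any gap and the z_c terms cancel.
Column 1: x×2700 + (z_c − 0 − x)×3230
Column 2: 1.85×0 + 2.82×1020 + 8.14×3010 + (z_c − 1.85 − 10.96)×3230
The z_c×3230 term appears on both sides and cancels. Collect the known terms of each column as K = Σ(ρt)_known − 3230 × (depth of known layers): K_1 = 0 − 3230×0 = 0; K_2 = 27377.8 − 3230×(1.85 + 10.96) = −13998.5.
Balance: K_1 − x×(3230 − 2700) = K_2, so x = (K_1 − K_2)/(3230 − 2700) = 13998.5/530 = 26.4 km.

26.4 km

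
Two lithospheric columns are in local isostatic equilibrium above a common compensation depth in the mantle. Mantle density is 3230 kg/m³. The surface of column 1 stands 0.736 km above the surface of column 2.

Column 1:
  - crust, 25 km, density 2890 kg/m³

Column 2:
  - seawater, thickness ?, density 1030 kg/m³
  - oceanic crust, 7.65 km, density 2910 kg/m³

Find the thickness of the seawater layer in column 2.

Take the compensation level at the base of the deeper column (depth z_c below the surface of column 1) and equate Σ ρ_i t_i down to z_c; mantle fills any gap and the z_c terms cancel.
Column 1: 25×2890 + (z_c − 25)×3230
Column 2: 0.736×0 + x×1030 + 7.65×2910 + (z_c − 0.736 − 7.65 − x)×3230
The z_c×3230 term appears on both sides and cancels. Collect the known terms of each column as K = Σ(ρt)_known − 3230 × (depth of known layers): K_1 = 72250 − 3230×25 = −8500; K_2 = 22261.5 − 3230×(0.736 + 7.65) = −4825.28.
Balance: K_1 = K_2 − x×(3230 − 1030), so x = (K_2 − K_1)/(3230 − 1030) = 3674.72/2200 = 1.67 km.

1.67 km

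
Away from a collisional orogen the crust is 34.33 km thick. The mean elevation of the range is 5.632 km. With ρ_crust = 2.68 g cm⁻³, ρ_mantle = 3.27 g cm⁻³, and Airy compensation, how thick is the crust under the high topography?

65.5 km

Root depth r = h ρ_c / (ρ_m − ρ_c) = 5.632 km × 2.68 / 0.59 = 25.58 km.
Total thickness = T + h + r = 34.33 km + 5.632 km + 25.58 km = 65.5 km.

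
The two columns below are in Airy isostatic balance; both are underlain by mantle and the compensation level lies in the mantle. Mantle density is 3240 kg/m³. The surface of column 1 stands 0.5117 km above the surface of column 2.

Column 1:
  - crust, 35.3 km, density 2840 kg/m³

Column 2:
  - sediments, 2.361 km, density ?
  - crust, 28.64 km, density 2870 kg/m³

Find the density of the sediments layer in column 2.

Take the compensation level at the base of the deeper column (depth z_c below the surface of column 1) and equate Σ ρ_i t_i down to z_c; mantle fills any gap and the z_c terms cancel.
Column 1: 35.3×2840 + (z_c − 35.3)×3240
Column 2: 0.5117×0 + 2.361×ρ + 28.64×2870 + (z_c − 0.5117 − 31.001)×3240
The z_c×3240 term appears on both sides and cancels. Collect the known terms of each column as K = Σ(ρt)_known − 3240 × (depth of known layers): K_1 = 100252 − 3240×35.3 = −14120; K_2 = 82196.8 − 3240×(0.5117 + 31.001) = −19904.348.
Balance: K_1 = K_2 + 2.361×ρ, so ρ = (K_1 − K_2)/2.361 = 5784.35/2.361 = 2450 kg/m³.

2450 kg/m³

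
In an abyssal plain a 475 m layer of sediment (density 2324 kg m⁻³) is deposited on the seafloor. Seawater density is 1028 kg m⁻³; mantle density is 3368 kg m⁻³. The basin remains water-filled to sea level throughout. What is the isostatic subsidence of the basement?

263 m

Submarine loading: the sediment displaces seawater, and the subsidence is in turn flooded, so s (ρ_m − ρ_w) = t (ρ_sed − ρ_w).
s = 475 m × (2324 − 1028) / (3368 − 1028) = 263 m.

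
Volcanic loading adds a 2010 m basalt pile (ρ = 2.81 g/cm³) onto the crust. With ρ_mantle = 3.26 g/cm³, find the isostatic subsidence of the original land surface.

1730 m

Subaerial loading: s = t ρ_load / ρ_m.
s = 2010 m × 2.81/3.26 = 1730 m.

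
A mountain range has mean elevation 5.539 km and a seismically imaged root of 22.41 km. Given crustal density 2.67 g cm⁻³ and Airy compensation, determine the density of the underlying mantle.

Airy balance: ρ_c h = (ρ_m − ρ_c) r → ρ_m = ρ_c (1 + h/r).
ρ_m = 2.67 × (1 + 5.539 km/22.41 km) = 3.33 g cm⁻³.

3.33 g cm⁻³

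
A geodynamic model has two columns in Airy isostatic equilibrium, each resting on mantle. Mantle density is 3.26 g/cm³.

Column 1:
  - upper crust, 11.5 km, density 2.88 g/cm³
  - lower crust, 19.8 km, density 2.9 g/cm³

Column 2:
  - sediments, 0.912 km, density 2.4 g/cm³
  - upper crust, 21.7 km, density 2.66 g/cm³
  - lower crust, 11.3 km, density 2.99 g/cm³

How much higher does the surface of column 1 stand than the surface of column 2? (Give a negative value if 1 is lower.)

−1.64 km

For any compensation level in the mantle, the mantle terms cancel and isostasy reduces to e = (Σt_1 − Σt_2) − (Σ(ρt)_1 − Σ(ρt)_2) / ρ_m.
Σt_1 = 31.3 km; Σt_2 = 33.912 km; Σ(ρt)_1 = 90.54; Σ(ρt)_2 = 93.6978 (in km·g/cm³).
e = (31.3 − 33.912) − (90.54 − 93.6978) / 3.26 = −1.64 km.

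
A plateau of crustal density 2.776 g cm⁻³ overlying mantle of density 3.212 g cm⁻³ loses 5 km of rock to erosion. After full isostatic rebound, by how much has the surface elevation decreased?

0.679 km

Rebound u = e ρ_c/ρ_m = 5 km × 2.776/3.212 = 4.321 km.
Net surface drop = e − u = 5 km − 4.321 km = e (ρ_m − ρ_c)/ρ_m = 0.679 km.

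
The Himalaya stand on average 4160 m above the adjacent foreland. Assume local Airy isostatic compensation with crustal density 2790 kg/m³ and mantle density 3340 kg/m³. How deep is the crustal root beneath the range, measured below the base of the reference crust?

21100 m

Equating mass per unit area of the two columns: the weight of the topography is balanced by the buoyancy of the root, ρ_c h = (ρ_m − ρ_c) r.
r = h · ρ_c / (ρ_m − ρ_c) = 4160 m × 2790 / (3340 − 2790) = 21100 m.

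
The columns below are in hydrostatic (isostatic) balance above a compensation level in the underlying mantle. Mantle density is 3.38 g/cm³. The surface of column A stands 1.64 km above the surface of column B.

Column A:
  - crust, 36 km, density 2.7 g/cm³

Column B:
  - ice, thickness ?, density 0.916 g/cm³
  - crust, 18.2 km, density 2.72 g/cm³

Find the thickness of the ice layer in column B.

Take the compensation level at the base of the deeper column (depth z_c below the surface of column A) and equate Σ ρ_i t_i down to z_c; mantle fills any gap and the z_c terms cancel.
Column A: 36×2.7 + (z_c − 36)×3.38
Column B: 1.64×0 + x×0.916 + 18.2×2.72 + (z_c − 1.64 − 18.2 − x)×3.38
The z_c×3.38 term appears on both sides and cancels. Collect the known terms of each column as K = Σ(ρt)_known − 3.38 × (depth of known layers): K_A = 97.2 − 3.38×36 = −24.48; K_B = 49.504 − 3.38×(1.64 + 18.2) = −17.5552.
Balance: K_A = K_B − x×(3.38 − 0.916), so x = (K_B − K_A)/(3.38 − 0.916) = 6.9248/2.464 = 2.81 km.

2.81 km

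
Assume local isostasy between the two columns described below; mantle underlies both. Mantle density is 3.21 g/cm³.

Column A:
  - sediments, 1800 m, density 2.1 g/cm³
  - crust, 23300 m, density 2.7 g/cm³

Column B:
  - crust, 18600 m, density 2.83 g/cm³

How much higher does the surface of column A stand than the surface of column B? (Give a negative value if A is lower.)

For any compensation level in the mantle, the mantle terms cancel and isostasy reduces to e = (Σt_A − Σt_B) − (Σ(ρt)_A − Σ(ρt)_B) / ρ_m.
Σt_A = 25100 m; Σt_B = 18600 m; Σ(ρt)_A = 66690; Σ(ρt)_B = 52638 (in m·g/cm³).
e = (25100 − 18600) − (66690 − 52638) / 3.21 = 2120 m.

2120 m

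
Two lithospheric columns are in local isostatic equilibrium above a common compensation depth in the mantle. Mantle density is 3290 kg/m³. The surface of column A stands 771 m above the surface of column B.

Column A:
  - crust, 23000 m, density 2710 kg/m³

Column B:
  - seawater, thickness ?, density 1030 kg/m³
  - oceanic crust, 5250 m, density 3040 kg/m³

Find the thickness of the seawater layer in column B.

Take the compensation level at the base of the deeper column (depth z_c below the surface of column A) and equate Σ ρ_i t_i down to z_c; mantle fills any gap and the z_c terms cancel.
Column A: 23000×2710 + (z_c − 23000)×3290
Column B: 771×0 + x×1030 + 5250×3040 + (z_c − 771 − 5250 − x)×3290
The z_c×3290 term appears on both sides and cancels. Collect the known terms of each column as K = Σ(ρt)_known − 3290 × (depth of known layers): K_A = 62330000 − 3290×23000 = −13340000; K_B = 15960000 − 3290×(771 + 5250) = −3849090.
Balance: K_A = K_B − x×(3290 − 1030), so x = (K_B − K_A)/(3290 − 1030) = 9490910/2260 = 4200 m.

4200 m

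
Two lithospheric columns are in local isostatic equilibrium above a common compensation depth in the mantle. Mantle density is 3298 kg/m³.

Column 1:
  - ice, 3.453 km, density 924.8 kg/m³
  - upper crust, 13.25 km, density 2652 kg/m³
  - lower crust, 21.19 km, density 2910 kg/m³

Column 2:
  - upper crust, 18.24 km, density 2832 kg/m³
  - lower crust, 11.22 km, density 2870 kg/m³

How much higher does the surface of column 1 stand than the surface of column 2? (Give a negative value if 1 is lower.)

For any compensation level in the mantle, the mantle terms cancel and isostasy reduces to e = (Σt_1 − Σt_2) − (Σ(ρt)_1 − Σ(ρt)_2) / ρ_m.
Σt_1 = 37.893 km; Σt_2 = 29.46 km; Σ(ρt)_1 = 99995.2344; Σ(ρt)_2 = 83857.08 (in km·kg/m³).
e = (37.893 − 29.46) − (99995.2344 − 83857.08) / 3298 = 3.54 km.

3.54 km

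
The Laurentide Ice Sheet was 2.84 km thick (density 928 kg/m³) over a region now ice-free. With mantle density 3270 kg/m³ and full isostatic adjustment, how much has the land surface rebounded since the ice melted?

0.806 km

Removing the load lets mantle flow back in; uplift u satisfies ρ_ice t = ρ_m u.
u = t ρ_ice/ρ_m = 2.84 km × 928/3270 = 0.806 km.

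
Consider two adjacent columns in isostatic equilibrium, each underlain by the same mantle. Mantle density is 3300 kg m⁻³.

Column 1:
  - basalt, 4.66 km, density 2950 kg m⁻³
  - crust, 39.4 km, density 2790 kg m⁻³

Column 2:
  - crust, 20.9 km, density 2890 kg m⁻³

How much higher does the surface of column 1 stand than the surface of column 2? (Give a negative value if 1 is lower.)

3.99 km

For any compensation level in the mantle, the mantle terms cancel and isostasy reduces to e = (Σt_1 − Σt_2) − (Σ(ρt)_1 − Σ(ρt)_2) / ρ_m.
Σt_1 = 44.06 km; Σt_2 = 20.9 km; Σ(ρt)_1 = 123673; Σ(ρt)_2 = 60401 (in km·kg m⁻³).
e = (44.06 − 20.9) − (123673 − 60401) / 3300 = 3.99 km.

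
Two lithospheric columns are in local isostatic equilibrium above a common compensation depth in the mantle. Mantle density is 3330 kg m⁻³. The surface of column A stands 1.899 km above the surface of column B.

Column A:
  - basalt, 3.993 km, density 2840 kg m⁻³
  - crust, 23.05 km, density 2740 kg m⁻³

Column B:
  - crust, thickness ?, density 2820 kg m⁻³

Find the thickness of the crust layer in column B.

18.1 km

Take the compensation level at the base of the deeper column (depth z_c below the surface of column A) and equate Σ ρ_i t_i down to z_c; mantle fills any gap and the z_c terms cancel.
Column A: 3.993×2840 + 23.05×2740 + (z_c − 27.043)×3330
Column B: 1.899×0 + x×2820 + (z_c − 1.899 − 0 − x)×3330
The z_c×3330 term appears on both sides and cancels. Collect the known terms of each column as K = Σ(ρt)_known − 3330 × (depth of known layers): K_A = 74497.12 − 3330×27.043 = −15556.07; K_B = 0 − 3330×(1.899 + 0) = −6323.67.
Balance: K_A = K_B − x×(3330 − 2820), so x = (K_B − K_A)/(3330 − 2820) = 9232.4/510 = 18.1 km.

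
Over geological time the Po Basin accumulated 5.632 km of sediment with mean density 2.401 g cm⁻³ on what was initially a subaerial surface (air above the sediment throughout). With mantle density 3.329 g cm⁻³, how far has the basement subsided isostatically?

Subaerial load: s = t ρ_sed / ρ_m = 5.632 km × 2.401/3.329 = 4.06 km.

4.06 km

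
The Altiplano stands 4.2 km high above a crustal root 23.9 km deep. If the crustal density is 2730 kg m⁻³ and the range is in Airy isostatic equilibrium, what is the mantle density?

Airy balance: ρ_c h = (ρ_m − ρ_c) r → ρ_m = ρ_c (1 + h/r).
ρ_m = 2730 × (1 + 4.2 km/23.9 km) = 3210 kg m⁻³.

3210 kg m⁻³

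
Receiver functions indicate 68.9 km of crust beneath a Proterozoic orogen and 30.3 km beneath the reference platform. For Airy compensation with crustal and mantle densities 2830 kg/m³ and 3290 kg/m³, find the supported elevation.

5.4 km

Excess crust Δ = 68.9 km − 30.3 km = 38.6 km, split between elevation h and root r with h + r = Δ.
Airy balance ρ_c h = (ρ_m − ρ_c) r gives r = h ρ_c/(ρ_m − ρ_c), so h (1 + ρ_c/(ρ_m − ρ_c)) = Δ, i.e. h = Δ (ρ_m − ρ_c)/ρ_m.
h = 38.6 km × 460/3290 = 5.4 km.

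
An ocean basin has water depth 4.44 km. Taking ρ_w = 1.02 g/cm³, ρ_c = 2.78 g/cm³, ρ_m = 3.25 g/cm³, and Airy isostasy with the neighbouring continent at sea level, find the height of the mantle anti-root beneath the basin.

16.6 km

Isostatic balance requires: replacing crust with seawater at the top is compensated by replacing crust with mantle at the base: d (ρ_c − ρ_w) = a (ρ_m − ρ_c).
a = d (ρ_c − ρ_w)/(ρ_m − ρ_c) = 4.44 km × 1.76/0.47 = 16.6 km.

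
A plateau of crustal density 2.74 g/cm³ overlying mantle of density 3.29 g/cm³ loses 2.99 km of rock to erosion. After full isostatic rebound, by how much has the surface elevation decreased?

Rebound u = e ρ_c/ρ_m = 2.99 km × 2.74/3.29 = 2.49 km.
Net surface drop = e − u = 2.99 km − 2.49 km = e (ρ_m − ρ_c)/ρ_m = 0.5 km.

0.5 km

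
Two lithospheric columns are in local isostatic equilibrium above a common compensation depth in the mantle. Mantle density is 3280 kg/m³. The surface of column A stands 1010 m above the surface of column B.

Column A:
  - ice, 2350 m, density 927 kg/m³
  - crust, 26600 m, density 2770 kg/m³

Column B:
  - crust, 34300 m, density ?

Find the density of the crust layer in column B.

2820 kg/m³

Take the compensation level at the base of the deeper column (depth z_c below the surface of column A) and equate Σ ρ_i t_i down to z_c; mantle fills any gap and the z_c terms cancel.
Column A: 2350×927 + 26600×2770 + (z_c − 28950)×3280
Column B: 1010×0 + 34300×ρ + (z_c − 1010 − 34300)×3280
The z_c×3280 term appears on both sides and cancels. Collect the known terms of each column as K = Σ(ρt)_known − 3280 × (depth of known layers): K_A = 75860450 − 3280×28950 = −19095550; K_B = 0 − 3280×(1010 + 34300) = −115816800.
Balance: K_A = K_B + 34300×ρ, so ρ = (K_A − K_B)/34300 = 96721200/34300 = 2820 kg/m³.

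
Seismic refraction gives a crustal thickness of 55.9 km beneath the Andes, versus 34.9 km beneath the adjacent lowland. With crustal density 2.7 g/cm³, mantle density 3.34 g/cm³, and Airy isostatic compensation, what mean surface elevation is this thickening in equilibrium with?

Excess crust Δ = 55.9 km − 34.9 km = 21 km, split between elevation h and root r with h + r = Δ.
Airy balance ρ_c h = (ρ_m − ρ_c) r gives r = h ρ_c/(ρ_m − ρ_c), so h (1 + ρ_c/(ρ_m − ρ_c)) = Δ, i.e. h = Δ (ρ_m − ρ_c)/ρ_m.
h = 21 km × 0.64/3.34 = 4.02 km.

4.02 km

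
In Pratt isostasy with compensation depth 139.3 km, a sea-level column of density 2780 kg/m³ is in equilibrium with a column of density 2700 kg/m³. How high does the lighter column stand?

ρ_ref D = ρ (D + h) → h = D (ρ_ref − ρ)/ρ.
h = 139.3 km × (2780 − 2700)/2700 = 4.13 km.

4.13 km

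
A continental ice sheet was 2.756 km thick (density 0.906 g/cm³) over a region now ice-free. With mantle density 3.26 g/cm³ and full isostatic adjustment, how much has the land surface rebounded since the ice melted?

Removing the load lets mantle flow back in; uplift u satisfies ρ_ice t = ρ_m u.
u = t ρ_ice/ρ_m = 2.756 km × 0.906/3.26 = 0.766 km.

0.766 km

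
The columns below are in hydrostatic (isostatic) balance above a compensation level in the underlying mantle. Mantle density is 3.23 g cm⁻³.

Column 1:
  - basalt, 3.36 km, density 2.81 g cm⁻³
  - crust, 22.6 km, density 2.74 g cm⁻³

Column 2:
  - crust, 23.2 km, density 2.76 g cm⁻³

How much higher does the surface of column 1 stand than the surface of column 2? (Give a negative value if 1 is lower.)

For any compensation level in the mantle, the mantle terms cancel and isostasy reduces to e = (Σt_1 − Σt_2) − (Σ(ρt)_1 − Σ(ρt)_2) / ρ_m.
Σt_1 = 25.96 km; Σt_2 = 23.2 km; Σ(ρt)_1 = 71.3656; Σ(ρt)_2 = 64.032 (in km·g cm⁻³).
e = (25.96 − 23.2) − (71.3656 − 64.032) / 3.23 = 0.49 km.

0.49 km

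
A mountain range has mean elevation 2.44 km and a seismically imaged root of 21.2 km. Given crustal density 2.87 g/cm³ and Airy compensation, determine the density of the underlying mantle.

3.2 g/cm³

Airy balance: ρ_c h = (ρ_m − ρ_c) r → ρ_m = ρ_c (1 + h/r).
ρ_m = 2.87 × (1 + 2.44 km/21.2 km) = 3.2 g/cm³.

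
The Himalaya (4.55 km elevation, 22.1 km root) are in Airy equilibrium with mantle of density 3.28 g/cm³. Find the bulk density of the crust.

ρ_c h = (ρ_m − ρ_c) r → ρ_c (h + r) = ρ_m r → ρ_c = ρ_m r / (h + r).
ρ_c = 3.28 × 22.1 km / (4.55 km + 22.1 km) = 2.72 g/cm³.

2.72 g/cm³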